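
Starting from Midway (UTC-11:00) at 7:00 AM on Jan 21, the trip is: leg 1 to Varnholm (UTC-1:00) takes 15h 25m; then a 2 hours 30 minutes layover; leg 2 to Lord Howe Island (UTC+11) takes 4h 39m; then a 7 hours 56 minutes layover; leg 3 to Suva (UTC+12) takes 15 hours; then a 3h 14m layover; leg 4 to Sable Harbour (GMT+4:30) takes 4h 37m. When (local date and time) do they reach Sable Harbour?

Convert departure to UTC: 7:00 AM + 11:00 = 6:00 PM UTC on Jan 21.
Add 15 hours and 25 minutes leg 1 → 9:25 AM UTC (Jan 22).
Add 2 hours and 30 minutes layover in Varnholm → 11:55 AM UTC.
Add 4 hours 39 minutes leg 2 → 4:34 PM UTC.
Add 7 hours and 56 minutes layover in Lord Howe Island → 12:30 AM UTC (Jan 23).
Add 15 hours leg 3 → 3:30 PM UTC.
Add 3 hours 14 minutes layover in Suva → 6:44 PM UTC.
Add 4 hours 37 minutes leg 4 → 11:21 PM UTC.
Sable Harbour is UTC+4:30, so local arrival = 11:21 PM + 4:30 = 3:51 AM on Jan 24.

3:51 AM on Jan 24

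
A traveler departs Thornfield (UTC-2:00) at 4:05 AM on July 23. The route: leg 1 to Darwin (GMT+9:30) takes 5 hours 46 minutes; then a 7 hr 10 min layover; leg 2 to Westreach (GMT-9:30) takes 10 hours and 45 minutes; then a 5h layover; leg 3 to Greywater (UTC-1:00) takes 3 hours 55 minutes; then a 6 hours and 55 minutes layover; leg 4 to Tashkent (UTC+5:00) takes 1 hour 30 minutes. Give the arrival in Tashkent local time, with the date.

4:06 AM on Jul 25

Convert departure to UTC: 4:05 AM + 2:00 = 6:05 AM UTC on Jul 23.
Add 5 hours 46 minutes leg 1 → 11:51 AM UTC.
Add 7 hours 10 minutes layover in Darwin → 7:01 PM UTC.
Add 10 hours 45 minutes leg 2 → 5:46 AM UTC (Jul 24).
Add 5 hours layover in Westreach → 10:46 AM UTC.
Add 3 hours 55 minutes leg 3 → 2:41 PM UTC.
Add 6 hours 55 minutes layover in Greywater → 9:36 PM UTC.
Add 1 hour and 30 minutes leg 4 → 11:06 PM UTC.
Tashkent is UTC+5:00, so local arrival = 11:06 PM + 5:00 = 4:06 AM on Jul 25.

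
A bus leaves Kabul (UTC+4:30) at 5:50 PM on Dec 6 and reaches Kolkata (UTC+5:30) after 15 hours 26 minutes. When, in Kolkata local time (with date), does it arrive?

Convert departure to UTC: 5:50 PM − 4:30 = 1:20 PM UTC on Dec 6.
Add 15 hours 26 minutes travel time → 4:46 AM UTC (Dec 7).
Kolkata is UTC+5:30, so local arrival = 4:46 AM + 5:30 = 10:16 AM on Dec 7.

10:16 AM on Dec 7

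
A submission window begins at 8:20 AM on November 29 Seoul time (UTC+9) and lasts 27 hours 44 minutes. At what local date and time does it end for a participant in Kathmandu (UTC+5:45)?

8:49 AM on November 30

Convert start to UTC: 8:20 AM − 9:00 = 11:20 PM UTC on Nov 28.
Add 27 hours and 44 minutes duration → 3:04 AM UTC (Nov 30).
Kathmandu is UTC+5:45, so local end time = 3:04 AM + 5:45 = 8:49 AM on Nov 30.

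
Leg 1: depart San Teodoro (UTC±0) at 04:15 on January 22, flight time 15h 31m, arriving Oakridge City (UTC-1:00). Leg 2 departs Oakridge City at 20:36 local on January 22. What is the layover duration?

San Teodoro is at UTC+0, so departure is already 04:15 UTC on Jan 22.
Add 15 hours 31 minutes flight time → 19:46 UTC.
Oakridge City is UTC−1:00, so local arrival = 19:46 − 1:00 = 18:46 on Jan 22.
Layover = 20:36 − 18:46 = 1 hour 50 minutes.

1 hour 50 minutes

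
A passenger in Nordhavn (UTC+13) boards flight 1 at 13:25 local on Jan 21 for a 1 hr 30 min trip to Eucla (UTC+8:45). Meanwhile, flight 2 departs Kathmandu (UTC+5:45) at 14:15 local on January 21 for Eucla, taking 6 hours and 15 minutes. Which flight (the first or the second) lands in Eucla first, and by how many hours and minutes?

Flight 1 in UTC: 13:25 − 13:00 = 00:25 on Jan 21.
+1 hour 30 minutes → arrive 01:55 UTC on Jan 21.
Flight 2 in UTC: 14:15 − 5:45 = 08:30 on Jan 21.
+6 hours and 15 minutes → arrive 14:45 UTC on Jan 21.
Flight 1 lands earlier by 12 hours 50 minutes.

the first, by 12 hours 50 minutes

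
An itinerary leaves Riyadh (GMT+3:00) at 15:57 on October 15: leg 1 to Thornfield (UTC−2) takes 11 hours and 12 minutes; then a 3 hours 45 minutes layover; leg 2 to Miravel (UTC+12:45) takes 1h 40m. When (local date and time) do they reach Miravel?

18:19 on October 16

Convert departure to UTC: 15:57 − 3:00 = 12:57 UTC on Oct 15.
Add 11 hours and 12 minutes leg 1 → 00:09 UTC (Oct 16).
Add 3 hours and 45 minutes layover in Thornfield → 03:54 UTC.
Add 1 hour and 40 minutes leg 2 → 05:34 UTC.
Miravel is UTC+12:45, so local arrival = 05:34 + 12:45 = 18:19 on Oct 16.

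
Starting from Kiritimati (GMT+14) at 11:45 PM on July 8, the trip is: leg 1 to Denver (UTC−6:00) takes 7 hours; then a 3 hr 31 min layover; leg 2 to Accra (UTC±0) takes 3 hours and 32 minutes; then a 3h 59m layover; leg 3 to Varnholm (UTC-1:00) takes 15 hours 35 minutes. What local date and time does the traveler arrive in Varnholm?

Convert departure to UTC: 11:45 PM − 14:00 = 9:45 AM UTC on Jul 8.
Add 7 hours leg 1 → 4:45 PM UTC.
Add 3 hours 31 minutes layover in Denver → 8:16 PM UTC.
Add 3 hours and 32 minutes leg 2 → 11:48 PM UTC.
Add 3 hours and 59 minutes layover in Accra → 3:47 AM UTC (Jul 9).
Add 15 hours 35 minutes leg 3 → 7:22 PM UTC.
Varnholm is UTC−1:00, so local arrival = 7:22 PM − 1:00 = 6:22 PM on Jul 9.

6:22 PM on Jul 9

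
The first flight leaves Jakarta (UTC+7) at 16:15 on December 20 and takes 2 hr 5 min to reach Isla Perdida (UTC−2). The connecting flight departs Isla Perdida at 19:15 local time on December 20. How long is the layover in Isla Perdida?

9 hours 55 minutes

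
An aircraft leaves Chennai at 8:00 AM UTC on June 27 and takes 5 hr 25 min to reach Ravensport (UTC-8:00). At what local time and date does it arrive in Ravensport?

Departure is given in UTC: 8:00 AM on Jun 27.
Add 5 hours and 25 minutes → 1:25 PM UTC.
Ravensport is UTC−8:00: 1:25 PM − 8:00 = 5:25 AM on Jun 27.

5:25 AM on June 27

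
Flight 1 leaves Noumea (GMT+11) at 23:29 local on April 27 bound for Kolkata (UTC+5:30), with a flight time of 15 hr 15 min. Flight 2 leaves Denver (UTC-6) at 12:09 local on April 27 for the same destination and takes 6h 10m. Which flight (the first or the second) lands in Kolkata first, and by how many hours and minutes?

the second, by 3 hours 25 minutes

Flight 1 in UTC: 23:29 − 11:00 = 12:29 on Apr 27.
+15 hours 15 minutes → arrive 03:44 UTC on Apr 28.
Flight 2 in UTC: 12:09 + 6:00 = 18:09 on Apr 27.
+6 hours 10 minutes → arrive 00:19 UTC on Apr 28.
Flight 2 lands earlier by 3 hours 25 minutes.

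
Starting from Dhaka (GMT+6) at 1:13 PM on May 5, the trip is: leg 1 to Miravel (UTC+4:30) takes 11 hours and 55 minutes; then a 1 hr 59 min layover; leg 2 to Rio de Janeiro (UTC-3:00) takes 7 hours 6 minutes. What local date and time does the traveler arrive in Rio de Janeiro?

1:13 AM on May 6

Convert departure to UTC: 1:13 PM − 6:00 = 7:13 AM UTC on May 5.
Add 11 hours and 55 minutes leg 1 → 7:08 PM UTC.
Add 1 hour 59 minutes layover in Miravel → 9:07 PM UTC.
Add 7 hours 6 minutes leg 2 → 4:13 AM UTC (May 6).
Rio de Janeiro is UTC−3:00, so local arrival = 4:13 AM − 3:00 = 1:13 AM on May 6.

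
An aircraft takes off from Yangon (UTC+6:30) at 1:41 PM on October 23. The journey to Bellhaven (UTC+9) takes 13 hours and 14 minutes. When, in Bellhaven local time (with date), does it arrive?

Convert departure to UTC: 1:41 PM − 6:30 = 7:11 AM UTC on Oct 23.
Add 13 hours and 14 minutes travel time → 8:25 PM UTC.
Bellhaven is UTC+9:00, so local arrival = 8:25 PM + 9:00 = 5:25 AM on Oct 24.

5:25 AM on Oct 24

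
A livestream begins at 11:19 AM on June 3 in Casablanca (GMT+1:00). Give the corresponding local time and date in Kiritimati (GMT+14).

Kiritimati is 13:00 ahead of Casablanca.
Shift by the zone difference: 11:19 AM + 13:00 = 12:19 AM on Jun 4 in Kiritimati.

12:19 AM on June 4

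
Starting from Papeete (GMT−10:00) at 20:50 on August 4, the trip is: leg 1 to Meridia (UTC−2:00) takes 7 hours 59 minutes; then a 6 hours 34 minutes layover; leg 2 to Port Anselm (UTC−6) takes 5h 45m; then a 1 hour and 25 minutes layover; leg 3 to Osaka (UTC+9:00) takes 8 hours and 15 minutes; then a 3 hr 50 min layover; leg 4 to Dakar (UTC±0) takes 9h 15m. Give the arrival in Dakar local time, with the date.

01:53 on August 7

Convert departure to UTC: 20:50 + 10:00 = 06:50 UTC on Aug 5.
Add 7 hours 59 minutes leg 1 → 14:49 UTC.
Add 6 hours and 34 minutes layover in Meridia → 21:23 UTC.
Add 5 hours and 45 minutes leg 2 → 03:08 UTC (Aug 6).
Add 1 hour 25 minutes layover in Port Anselm → 04:33 UTC.
Add 8 hours and 15 minutes leg 3 → 12:48 UTC.
Add 3 hours and 50 minutes layover in Osaka → 16:38 UTC.
Add 9 hours and 15 minutes leg 4 → 01:53 UTC (Aug 7).
Dakar is UTC+0, so local arrival is the same: 01:53 on Aug 7.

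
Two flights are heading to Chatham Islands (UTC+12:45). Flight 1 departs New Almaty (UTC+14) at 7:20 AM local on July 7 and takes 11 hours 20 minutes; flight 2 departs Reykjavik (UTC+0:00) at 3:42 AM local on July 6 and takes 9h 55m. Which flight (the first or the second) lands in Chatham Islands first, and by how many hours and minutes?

the second, by 15 hours 3 minutes

Flight 1 in UTC: 7:20 AM − 14:00 = 5:20 PM on Jul 6.
+11 hours 20 minutes → arrive 4:40 AM UTC on Jul 7.
Flight 2 departs at 3:42 AM UTC (Jul 6).
+9 hours 55 minutes → arrive 1:37 PM UTC on Jul 6.
Flight 2 lands earlier by 15 hours 3 minutes.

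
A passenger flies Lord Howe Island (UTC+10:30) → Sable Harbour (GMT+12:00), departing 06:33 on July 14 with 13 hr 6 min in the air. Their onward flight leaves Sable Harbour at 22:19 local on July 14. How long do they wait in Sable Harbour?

Convert departure to UTC: 06:33 − 10:30 = 20:03 UTC on Jul 13.
Add 13 hours and 6 minutes flight time → 09:09 UTC (Jul 14).
Sable Harbour is UTC+12:00, so local arrival = 09:09 + 12:00 = 21:09 on Jul 14.
Layover = 22:19 − 21:09 = 1 hour 10 minutes.

1 hour 10 minutes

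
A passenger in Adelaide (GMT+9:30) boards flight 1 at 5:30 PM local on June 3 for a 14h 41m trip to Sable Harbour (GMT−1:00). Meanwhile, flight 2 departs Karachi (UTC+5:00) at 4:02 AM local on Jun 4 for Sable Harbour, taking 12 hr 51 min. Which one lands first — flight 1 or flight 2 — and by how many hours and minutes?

Flight 1 in UTC: 5:30 PM − 9:30 = 8:00 AM on Jun 3.
+14 hours 41 minutes → arrive 10:41 PM UTC on Jun 3.
Flight 2 in UTC: 4:02 AM − 5:00 = 11:02 PM on Jun 3.
+12 hours 51 minutes → arrive 11:53 AM UTC on Jun 4.
Flight 1 lands earlier by 13 hours 12 minutes.

the first, by 13 hours 12 minutes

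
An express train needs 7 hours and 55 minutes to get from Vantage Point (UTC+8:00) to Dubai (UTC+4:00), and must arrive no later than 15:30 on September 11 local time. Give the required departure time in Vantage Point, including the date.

11:35 on September 11

Target arrival in UTC: 15:30 − 4:00 = 11:30 on Sep 11.
Subtract 7 hours 55 minutes → departure 03:35 UTC on Sep 11.
Vantage Point is UTC+8:00: 03:35 + 8:00 = 11:35 on Sep 11.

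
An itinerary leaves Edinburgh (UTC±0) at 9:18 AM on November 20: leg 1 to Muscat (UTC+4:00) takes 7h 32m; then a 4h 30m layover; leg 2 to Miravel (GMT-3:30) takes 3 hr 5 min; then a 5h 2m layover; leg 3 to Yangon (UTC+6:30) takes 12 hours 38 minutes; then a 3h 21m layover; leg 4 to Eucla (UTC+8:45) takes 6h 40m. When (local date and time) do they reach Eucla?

Edinburgh is at UTC+0, so departure is already 9:18 AM UTC on Nov 20.
Add 7 hours and 32 minutes leg 1 → 4:50 PM UTC.
Add 4 hours 30 minutes layover in Muscat → 9:20 PM UTC.
Add 3 hours 5 minutes leg 2 → 12:25 AM UTC (Nov 21).
Add 5 hours 2 minutes layover in Miravel → 5:27 AM UTC.
Add 12 hours 38 minutes leg 3 → 6:05 PM UTC.
Add 3 hours and 21 minutes layover in Yangon → 9:26 PM UTC.
Add 6 hours 40 minutes leg 4 → 4:06 AM UTC (Nov 22).
Eucla is UTC+8:45, so local arrival = 4:06 AM + 8:45 = 12:51 PM on Nov 22.

12:51 PM on Nov 22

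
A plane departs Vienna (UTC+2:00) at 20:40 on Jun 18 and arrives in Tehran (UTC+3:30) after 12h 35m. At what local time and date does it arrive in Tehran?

10:45 on Jun 19

Convert departure to UTC: 20:40 − 2:00 = 18:40 UTC on Jun 18.
Add 12 hours and 35 minutes travel time → 07:15 UTC (Jun 19).
Tehran is UTC+3:30, so local arrival = 07:15 + 3:30 = 10:45 on Jun 19.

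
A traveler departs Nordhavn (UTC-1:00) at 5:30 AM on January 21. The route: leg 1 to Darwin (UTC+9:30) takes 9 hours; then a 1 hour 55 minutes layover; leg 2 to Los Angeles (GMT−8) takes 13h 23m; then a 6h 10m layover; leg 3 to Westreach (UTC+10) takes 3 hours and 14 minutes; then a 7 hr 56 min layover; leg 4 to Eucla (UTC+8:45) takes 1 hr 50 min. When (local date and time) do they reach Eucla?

Convert departure to UTC: 5:30 AM + 1:00 = 6:30 AM UTC on Jan 21.
Add 9 hours leg 1 → 3:30 PM UTC.
Add 1 hour and 55 minutes layover in Darwin → 5:25 PM UTC.
Add 13 hours 23 minutes leg 2 → 6:48 AM UTC (Jan 22).
Add 6 hours and 10 minutes layover in Los Angeles → 12:58 PM UTC.
Add 3 hours 14 minutes leg 3 → 4:12 PM UTC.
Add 7 hours 56 minutes layover in Westreach → 12:08 AM UTC (Jan 23).
Add 1 hour 50 minutes leg 4 → 1:58 AM UTC.
Eucla is UTC+8:45, so local arrival = 1:58 AM + 8:45 = 10:43 AM on Jan 23.

10:43 AM on January 23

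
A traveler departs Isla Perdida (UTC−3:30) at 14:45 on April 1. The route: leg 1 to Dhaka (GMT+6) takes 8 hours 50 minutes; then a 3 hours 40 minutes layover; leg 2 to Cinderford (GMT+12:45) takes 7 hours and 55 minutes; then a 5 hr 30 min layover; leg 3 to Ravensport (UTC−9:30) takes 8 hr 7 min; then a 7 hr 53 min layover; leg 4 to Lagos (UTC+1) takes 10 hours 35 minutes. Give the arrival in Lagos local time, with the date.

23:45 on Apr 3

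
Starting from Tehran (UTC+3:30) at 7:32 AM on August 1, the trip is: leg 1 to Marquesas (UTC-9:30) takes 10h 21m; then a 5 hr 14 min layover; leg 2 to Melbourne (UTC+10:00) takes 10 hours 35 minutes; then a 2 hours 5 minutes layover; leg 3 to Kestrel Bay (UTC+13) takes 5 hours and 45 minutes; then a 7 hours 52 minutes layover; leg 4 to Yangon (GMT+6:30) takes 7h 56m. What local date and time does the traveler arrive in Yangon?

Convert departure to UTC: 7:32 AM − 3:30 = 4:02 AM UTC on Aug 1.
Add 10 hours 21 minutes leg 1 → 2:23 PM UTC.
Add 5 hours 14 minutes layover in Marquesas → 7:37 PM UTC.
Add 10 hours 35 minutes leg 2 → 6:12 AM UTC (Aug 2).
Add 2 hours 5 minutes layover in Melbourne → 8:17 AM UTC.
Add 5 hours 45 minutes leg 3 → 2:02 PM UTC.
Add 7 hours and 52 minutes layover in Kestrel Bay → 9:54 PM UTC.
Add 7 hours 56 minutes leg 4 → 5:50 AM UTC (Aug 3).
Yangon is UTC+6:30, so local arrival = 5:50 AM + 6:30 = 12:20 PM on Aug 3.

12:20 PM on Aug 3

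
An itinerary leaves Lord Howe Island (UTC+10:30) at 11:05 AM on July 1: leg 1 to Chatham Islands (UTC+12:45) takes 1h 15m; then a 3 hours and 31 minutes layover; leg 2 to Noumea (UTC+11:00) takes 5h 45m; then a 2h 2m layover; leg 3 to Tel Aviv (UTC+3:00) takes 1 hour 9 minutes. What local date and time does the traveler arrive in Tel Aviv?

Convert departure to UTC: 11:05 AM − 10:30 = 12:35 AM UTC on Jul 1.
Add 1 hour and 15 minutes leg 1 → 1:50 AM UTC.
Add 3 hours and 31 minutes layover in Chatham Islands → 5:21 AM UTC.
Add 5 hours and 45 minutes leg 2 → 11:06 AM UTC.
Add 2 hours and 2 minutes layover in Noumea → 1:08 PM UTC.
Add 1 hour and 9 minutes leg 3 → 2:17 PM UTC.
Tel Aviv is UTC+3:00, so local arrival = 2:17 PM + 3:00 = 5:17 PM on Jul 1.

5:17 PM on Jul 1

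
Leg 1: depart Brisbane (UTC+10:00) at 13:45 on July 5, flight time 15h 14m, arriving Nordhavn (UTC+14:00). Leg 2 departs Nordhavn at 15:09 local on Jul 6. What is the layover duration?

6 hours 10 minutes

Convert departure to UTC: 13:45 − 10:00 = 03:45 UTC on Jul 5.
Add 15 hours and 14 minutes flight time → 18:59 UTC.
Nordhavn is UTC+14:00, so local arrival = 18:59 + 14:00 = 08:59 on Jul 6.
Layover = 15:09 − 08:59 = 6 hours 10 minutes.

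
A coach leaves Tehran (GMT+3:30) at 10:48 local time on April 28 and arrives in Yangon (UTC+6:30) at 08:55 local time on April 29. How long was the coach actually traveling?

19 hours 7 minutes

Yangon is 3:00 ahead of Tehran.
Clock-face elapsed time (ignoring zones) is 22 hours 7 minutes.
Actual elapsed = 22 hours 7 minutes − 3:00 = 19 hours 7 minutes.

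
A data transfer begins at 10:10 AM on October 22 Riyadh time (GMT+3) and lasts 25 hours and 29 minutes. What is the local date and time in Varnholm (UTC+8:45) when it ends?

5:24 PM on Oct 23

Convert start to UTC: 10:10 AM − 3:00 = 7:10 AM UTC on Oct 22.
Add 25 hours and 29 minutes duration → 8:39 AM UTC (Oct 23).
Varnholm is UTC+8:45, so local end time = 8:39 AM + 8:45 = 5:24 PM on Oct 23.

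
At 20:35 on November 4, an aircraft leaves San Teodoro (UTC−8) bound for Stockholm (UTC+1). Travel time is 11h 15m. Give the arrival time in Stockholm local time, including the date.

16:50 on November 5

Convert departure to UTC: 20:35 + 8:00 = 04:35 UTC on Nov 5.
Add 11 hours 15 minutes travel time → 15:50 UTC.
Stockholm is UTC+1:00, so local arrival = 15:50 + 1:00 = 16:50 on Nov 5.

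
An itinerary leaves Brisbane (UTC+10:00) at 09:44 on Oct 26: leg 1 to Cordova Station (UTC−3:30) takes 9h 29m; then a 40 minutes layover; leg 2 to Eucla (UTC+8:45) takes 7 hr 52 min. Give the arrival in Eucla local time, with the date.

02:30 on October 27

Convert departure to UTC: 09:44 − 10:00 = 23:44 UTC on Oct 25.
Add 9 hours and 29 minutes leg 1 → 09:13 UTC (Oct 26).
Add 40 minutes layover in Cordova Station → 09:53 UTC.
Add 7 hours 52 minutes leg 2 → 17:45 UTC.
Eucla is UTC+8:45, so local arrival = 17:45 + 8:45 = 02:30 on Oct 27.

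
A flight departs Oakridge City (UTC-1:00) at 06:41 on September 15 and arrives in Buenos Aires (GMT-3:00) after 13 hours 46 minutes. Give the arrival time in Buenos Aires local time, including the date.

18:27 on September 15

Convert departure to UTC: 06:41 + 1:00 = 07:41 UTC on Sep 15.
Add 13 hours 46 minutes travel time → 21:27 UTC.
Buenos Aires is UTC−3:00, so local arrival = 21:27 − 3:00 = 18:27 on Sep 15.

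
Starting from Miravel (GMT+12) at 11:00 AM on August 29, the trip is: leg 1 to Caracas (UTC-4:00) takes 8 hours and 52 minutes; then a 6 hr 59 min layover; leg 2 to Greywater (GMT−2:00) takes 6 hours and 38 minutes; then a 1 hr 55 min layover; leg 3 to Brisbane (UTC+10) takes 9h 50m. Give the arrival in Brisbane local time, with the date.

7:14 PM on Aug 30

Convert departure to UTC: 11:00 AM − 12:00 = 11:00 PM UTC on Aug 28.
Add 8 hours and 52 minutes leg 1 → 7:52 AM UTC (Aug 29).
Add 6 hours and 59 minutes layover in Caracas → 2:51 PM UTC.
Add 6 hours and 38 minutes leg 2 → 9:29 PM UTC.
Add 1 hour 55 minutes layover in Greywater → 11:24 PM UTC.
Add 9 hours 50 minutes leg 3 → 9:14 AM UTC (Aug 30).
Brisbane is UTC+10:00, so local arrival = 9:14 AM + 10:00 = 7:14 PM on Aug 30.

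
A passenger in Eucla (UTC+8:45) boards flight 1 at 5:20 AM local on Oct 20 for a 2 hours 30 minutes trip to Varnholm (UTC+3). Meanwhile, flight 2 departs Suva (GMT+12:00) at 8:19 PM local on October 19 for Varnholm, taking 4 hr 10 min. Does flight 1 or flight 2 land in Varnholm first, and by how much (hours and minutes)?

Flight 1 in UTC: 5:20 AM − 8:45 = 8:35 PM on Oct 19.
+2 hours 30 minutes → arrive 11:05 PM UTC on Oct 19.
Flight 2 in UTC: 8:19 PM − 12:00 = 8:19 AM on Oct 19.
+4 hours 10 minutes → arrive 12:29 PM UTC on Oct 19.
Flight 2 lands earlier by 10 hours 36 minutes.

the second, by 10 hours 36 minutes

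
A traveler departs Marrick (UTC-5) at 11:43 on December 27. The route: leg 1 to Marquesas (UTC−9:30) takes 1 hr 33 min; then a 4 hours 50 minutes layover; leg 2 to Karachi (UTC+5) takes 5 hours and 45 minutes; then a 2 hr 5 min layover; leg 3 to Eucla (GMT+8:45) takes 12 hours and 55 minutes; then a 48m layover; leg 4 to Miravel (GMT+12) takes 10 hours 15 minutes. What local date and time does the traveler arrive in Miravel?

Convert departure to UTC: 11:43 + 5:00 = 16:43 UTC on Dec 27.
Add 1 hour 33 minutes leg 1 → 18:16 UTC.
Add 4 hours and 50 minutes layover in Marquesas → 23:06 UTC.
Add 5 hours 45 minutes leg 2 → 04:51 UTC (Dec 28).
Add 2 hours and 5 minutes layover in Karachi → 06:56 UTC.
Add 12 hours 55 minutes leg 3 → 19:51 UTC.
Add 48 minutes layover in Eucla → 20:39 UTC.
Add 10 hours 15 minutes leg 4 → 06:54 UTC (Dec 29).
Miravel is UTC+12:00, so local arrival = 06:54 + 12:00 = 18:54 on Dec 29.

18:54 on December 29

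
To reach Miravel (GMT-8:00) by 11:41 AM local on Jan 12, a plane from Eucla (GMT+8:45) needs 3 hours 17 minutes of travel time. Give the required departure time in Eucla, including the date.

1:09 AM on January 13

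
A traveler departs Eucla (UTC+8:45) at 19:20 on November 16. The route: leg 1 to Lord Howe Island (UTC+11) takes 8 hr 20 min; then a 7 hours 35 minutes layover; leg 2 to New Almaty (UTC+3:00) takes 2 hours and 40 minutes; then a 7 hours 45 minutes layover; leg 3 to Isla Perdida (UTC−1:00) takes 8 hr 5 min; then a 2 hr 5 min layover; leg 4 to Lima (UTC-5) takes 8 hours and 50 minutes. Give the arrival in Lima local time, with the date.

02:55 on November 18

Convert departure to UTC: 19:20 − 8:45 = 10:35 UTC on Nov 16.
Add 8 hours and 20 minutes leg 1 → 18:55 UTC.
Add 7 hours and 35 minutes layover in Lord Howe Island → 02:30 UTC (Nov 17).
Add 2 hours 40 minutes leg 2 → 05:10 UTC.
Add 7 hours and 45 minutes layover in New Almaty → 12:55 UTC.
Add 8 hours 5 minutes leg 3 → 21:00 UTC.
Add 2 hours 5 minutes layover in Isla Perdida → 23:05 UTC.
Add 8 hours 50 minutes leg 4 → 07:55 UTC (Nov 18).
Lima is UTC−5:00, so local arrival = 07:55 − 5:00 = 02:55 on Nov 18.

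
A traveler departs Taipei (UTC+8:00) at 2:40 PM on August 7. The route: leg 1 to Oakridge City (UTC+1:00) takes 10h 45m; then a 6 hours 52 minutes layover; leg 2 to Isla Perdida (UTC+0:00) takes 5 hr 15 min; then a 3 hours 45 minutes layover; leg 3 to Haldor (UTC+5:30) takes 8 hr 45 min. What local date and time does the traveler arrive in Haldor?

Convert departure to UTC: 2:40 PM − 8:00 = 6:40 AM UTC on Aug 7.
Add 10 hours 45 minutes leg 1 → 5:25 PM UTC.
Add 6 hours 52 minutes layover in Oakridge City → 12:17 AM UTC (Aug 8).
Add 5 hours and 15 minutes leg 2 → 5:32 AM UTC.
Add 3 hours 45 minutes layover in Isla Perdida → 9:17 AM UTC.
Add 8 hours 45 minutes leg 3 → 6:02 PM UTC.
Haldor is UTC+5:30, so local arrival = 6:02 PM + 5:30 = 11:32 PM on Aug 8.

11:32 PM on August 8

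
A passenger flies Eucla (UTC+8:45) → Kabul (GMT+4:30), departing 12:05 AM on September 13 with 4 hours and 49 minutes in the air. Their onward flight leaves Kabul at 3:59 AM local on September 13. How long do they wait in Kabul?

3 hours 20 minutes

Convert departure to UTC: 12:05 AM − 8:45 = 3:20 PM UTC on Sep 12.
Add 4 hours and 49 minutes flight time → 8:09 PM UTC.
Kabul is UTC+4:30, so local arrival = 8:09 PM + 4:30 = 12:39 AM on Sep 13.
Layover = 3:59 AM − 12:39 AM = 3 hours 20 minutes.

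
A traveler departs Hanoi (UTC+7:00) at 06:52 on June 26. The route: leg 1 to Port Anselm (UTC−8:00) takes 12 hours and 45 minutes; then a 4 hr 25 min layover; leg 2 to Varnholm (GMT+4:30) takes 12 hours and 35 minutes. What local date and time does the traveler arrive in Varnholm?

Convert departure to UTC: 06:52 − 7:00 = 23:52 UTC on Jun 25.
Add 12 hours and 45 minutes leg 1 → 12:37 UTC (Jun 26).
Add 4 hours and 25 minutes layover in Port Anselm → 17:02 UTC.
Add 12 hours and 35 minutes leg 2 → 05:37 UTC (Jun 27).
Varnholm is UTC+4:30, so local arrival = 05:37 + 4:30 = 10:07 on Jun 27.

10:07 on June 27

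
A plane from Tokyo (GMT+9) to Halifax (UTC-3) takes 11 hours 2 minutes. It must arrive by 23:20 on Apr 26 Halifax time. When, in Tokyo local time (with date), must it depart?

Target arrival in UTC: 23:20 + 3:00 = 02:20 on Apr 27.
Subtract 11 hours 2 minutes → departure 15:18 UTC on Apr 26.
Tokyo is UTC+9:00: 15:18 + 9:00 = 00:18 on Apr 27.

00:18 on Apr 27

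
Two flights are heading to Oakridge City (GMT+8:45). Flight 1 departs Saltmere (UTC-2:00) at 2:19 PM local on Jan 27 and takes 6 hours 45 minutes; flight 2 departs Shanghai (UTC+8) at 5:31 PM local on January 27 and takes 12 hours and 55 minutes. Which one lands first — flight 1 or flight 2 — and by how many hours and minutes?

Flight 1 in UTC: 2:19 PM + 2:00 = 4:19 PM on Jan 27.
+6 hours and 45 minutes → arrive 11:04 PM UTC on Jan 27.
Flight 2 in UTC: 5:31 PM − 8:00 = 9:31 AM on Jan 27.
+12 hours and 55 minutes → arrive 10:26 PM UTC on Jan 27.
Flight 2 lands earlier by 38 minutes.

the second, by 38 minutes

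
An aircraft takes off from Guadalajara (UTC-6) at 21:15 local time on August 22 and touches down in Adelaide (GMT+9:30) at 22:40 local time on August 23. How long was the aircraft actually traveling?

9 hours 55 minutes

Departure in UTC: 21:15 + 6:00 = 03:15 on Aug 23.
Arrival in UTC: 22:40 − 9:30 = 13:10 on Aug 23.
Elapsed = 13:10 − 03:15 = 9 hours 55 minutes.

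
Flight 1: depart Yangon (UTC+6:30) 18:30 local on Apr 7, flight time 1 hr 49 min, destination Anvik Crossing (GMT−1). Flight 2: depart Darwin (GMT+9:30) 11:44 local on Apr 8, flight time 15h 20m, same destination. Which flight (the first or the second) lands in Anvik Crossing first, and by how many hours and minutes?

the first, by 27 hours 45 minutes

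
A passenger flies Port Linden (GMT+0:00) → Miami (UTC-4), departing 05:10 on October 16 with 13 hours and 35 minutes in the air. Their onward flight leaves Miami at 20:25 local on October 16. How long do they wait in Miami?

5 hours 40 minutes

Port Linden is at UTC+0, so departure is already 05:10 UTC on Oct 16.
Add 13 hours and 35 minutes flight time → 18:45 UTC.
Miami is UTC−4:00, so local arrival = 18:45 − 4:00 = 14:45 on Oct 16.
Layover = 20:25 − 14:45 = 5 hours 40 minutes.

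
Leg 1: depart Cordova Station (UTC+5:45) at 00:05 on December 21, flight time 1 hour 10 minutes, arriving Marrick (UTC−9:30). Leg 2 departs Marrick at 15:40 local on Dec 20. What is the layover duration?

5 hours 40 minutes

Convert departure to UTC: 00:05 − 5:45 = 18:20 UTC on Dec 20.
Add 1 hour and 10 minutes flight time → 19:30 UTC.
Marrick is UTC−9:30, so local arrival = 19:30 − 9:30 = 10:00 on Dec 20.
Layover = 15:40 − 10:00 = 5 hours 40 minutes.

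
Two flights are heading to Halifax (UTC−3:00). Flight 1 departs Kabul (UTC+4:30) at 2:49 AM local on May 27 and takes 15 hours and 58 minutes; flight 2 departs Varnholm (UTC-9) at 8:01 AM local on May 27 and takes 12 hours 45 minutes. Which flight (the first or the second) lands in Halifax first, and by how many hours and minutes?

the first, by 15 hours 29 minutes

Flight 1 in UTC: 2:49 AM − 4:30 = 10:19 PM on May 26.
+15 hours 58 minutes → arrive 2:17 PM UTC on May 27.
Flight 2 in UTC: 8:01 AM + 9:00 = 5:01 PM on May 27.
+12 hours and 45 minutes → arrive 5:46 AM UTC on May 28.
Flight 1 lands earlier by 15 hours 29 minutes.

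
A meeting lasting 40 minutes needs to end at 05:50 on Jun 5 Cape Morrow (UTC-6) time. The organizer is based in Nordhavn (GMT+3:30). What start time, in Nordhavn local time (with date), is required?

14:40 on June 5

Target end time in UTC: 05:50 + 6:00 = 11:50 on Jun 5.
Subtract 40 minutes → start 11:10 UTC on Jun 5.
Nordhavn is UTC+3:30: 11:10 + 3:30 = 14:40 on Jun 5.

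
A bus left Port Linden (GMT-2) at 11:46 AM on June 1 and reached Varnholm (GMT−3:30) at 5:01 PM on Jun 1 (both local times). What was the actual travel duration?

6 hours 45 minutes

Departure in UTC: 11:46 AM + 2:00 = 1:46 PM on Jun 1.
Arrival in UTC: 5:01 PM + 3:30 = 8:31 PM on Jun 1.
Elapsed = 8:31 PM − 1:46 PM = 6 hours 45 minutes.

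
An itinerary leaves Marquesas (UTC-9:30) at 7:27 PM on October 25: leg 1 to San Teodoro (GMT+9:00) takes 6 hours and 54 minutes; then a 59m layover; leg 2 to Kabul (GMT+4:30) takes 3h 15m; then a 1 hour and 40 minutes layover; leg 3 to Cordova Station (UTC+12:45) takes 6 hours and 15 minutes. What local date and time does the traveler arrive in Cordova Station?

12:45 PM on October 27

Convert departure to UTC: 7:27 PM + 9:30 = 4:57 AM UTC on Oct 26.
Add 6 hours and 54 minutes leg 1 → 11:51 AM UTC.
Add 59 minutes layover in San Teodoro → 12:50 PM UTC.
Add 3 hours and 15 minutes leg 2 → 4:05 PM UTC.
Add 1 hour and 40 minutes layover in Kabul → 5:45 PM UTC.
Add 6 hours 15 minutes leg 3 → 12:00 AM UTC (Oct 27).
Cordova Station is UTC+12:45, so local arrival = 12:00 AM + 12:45 = 12:45 PM on Oct 27.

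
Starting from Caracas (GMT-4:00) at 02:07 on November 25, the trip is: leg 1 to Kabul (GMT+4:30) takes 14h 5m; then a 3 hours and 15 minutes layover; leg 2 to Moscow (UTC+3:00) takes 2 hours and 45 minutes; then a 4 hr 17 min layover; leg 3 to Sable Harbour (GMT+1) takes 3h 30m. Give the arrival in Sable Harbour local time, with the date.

Convert departure to UTC: 02:07 + 4:00 = 06:07 UTC on Nov 25.
Add 14 hours and 5 minutes leg 1 → 20:12 UTC.
Add 3 hours 15 minutes layover in Kabul → 23:27 UTC.
Add 2 hours and 45 minutes leg 2 → 02:12 UTC (Nov 26).
Add 4 hours 17 minutes layover in Moscow → 06:29 UTC.
Add 3 hours 30 minutes leg 3 → 09:59 UTC.
Sable Harbour is UTC+1:00, so local arrival = 09:59 + 1:00 = 10:59 on Nov 26.

10:59 on November 26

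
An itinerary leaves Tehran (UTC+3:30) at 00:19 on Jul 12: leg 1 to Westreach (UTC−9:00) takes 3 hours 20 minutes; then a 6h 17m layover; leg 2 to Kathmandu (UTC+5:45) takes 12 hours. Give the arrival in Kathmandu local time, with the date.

Convert departure to UTC: 00:19 − 3:30 = 20:49 UTC on Jul 11.
Add 3 hours and 20 minutes leg 1 → 00:09 UTC (Jul 12).
Add 6 hours 17 minutes layover in Westreach → 06:26 UTC.
Add 12 hours leg 2 → 18:26 UTC.
Kathmandu is UTC+5:45, so local arrival = 18:26 + 5:45 = 00:11 on Jul 13.

00:11 on July 13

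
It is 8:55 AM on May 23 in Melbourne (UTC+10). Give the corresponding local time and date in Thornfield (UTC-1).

9:55 PM on May 22

Thornfield is 11:00 behind Melbourne.
Shift by the zone difference: 8:55 AM − 11:00 = 9:55 PM on May 22 in Thornfield.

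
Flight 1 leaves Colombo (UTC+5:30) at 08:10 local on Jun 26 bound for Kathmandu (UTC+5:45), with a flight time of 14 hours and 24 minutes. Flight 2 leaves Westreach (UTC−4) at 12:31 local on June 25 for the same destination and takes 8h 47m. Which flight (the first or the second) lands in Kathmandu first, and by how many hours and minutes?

the second, by 15 hours 46 minutes

Flight 1 in UTC: 08:10 − 5:30 = 02:40 on Jun 26.
+14 hours and 24 minutes → arrive 17:04 UTC on Jun 26.
Flight 2 in UTC: 12:31 + 4:00 = 16:31 on Jun 25.
+8 hours and 47 minutes → arrive 01:18 UTC on Jun 26.
Flight 2 lands earlier by 15 hours 46 minutes.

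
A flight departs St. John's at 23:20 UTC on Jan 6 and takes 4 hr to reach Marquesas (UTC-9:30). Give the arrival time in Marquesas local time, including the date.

Departure is given in UTC: 23:20 on Jan 6.
Add 4 hours → 03:20 UTC (Jan 7).
Marquesas is UTC−9:30: 03:20 − 9:30 = 17:50 on Jan 6.

17:50 on January 6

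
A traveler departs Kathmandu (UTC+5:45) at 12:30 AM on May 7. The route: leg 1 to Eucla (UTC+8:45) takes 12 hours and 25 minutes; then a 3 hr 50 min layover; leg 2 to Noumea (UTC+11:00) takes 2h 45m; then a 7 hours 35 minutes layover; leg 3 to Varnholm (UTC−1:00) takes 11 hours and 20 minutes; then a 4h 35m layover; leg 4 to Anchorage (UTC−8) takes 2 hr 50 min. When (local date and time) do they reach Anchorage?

Convert departure to UTC: 12:30 AM − 5:45 = 6:45 PM UTC on May 6.
Add 12 hours and 25 minutes leg 1 → 7:10 AM UTC (May 7).
Add 3 hours and 50 minutes layover in Eucla → 11:00 AM UTC.
Add 2 hours and 45 minutes leg 2 → 1:45 PM UTC.
Add 7 hours and 35 minutes layover in Noumea → 9:20 PM UTC.
Add 11 hours and 20 minutes leg 3 → 8:40 AM UTC (May 8).
Add 4 hours and 35 minutes layover in Varnholm → 1:15 PM UTC.
Add 2 hours and 50 minutes leg 4 → 4:05 PM UTC.
Anchorage is UTC−8:00, so local arrival = 4:05 PM − 8:00 = 8:05 AM on May 8.

8:05 AM on May 8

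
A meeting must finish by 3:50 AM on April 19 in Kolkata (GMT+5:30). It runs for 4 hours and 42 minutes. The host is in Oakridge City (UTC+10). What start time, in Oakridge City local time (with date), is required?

Target end time in UTC: 3:50 AM − 5:30 = 10:20 PM on Apr 18.
Subtract 4 hours and 42 minutes → start 5:38 PM UTC on Apr 18.
Oakridge City is UTC+10:00: 5:38 PM + 10:00 = 3:38 AM on Apr 19.

3:38 AM on April 19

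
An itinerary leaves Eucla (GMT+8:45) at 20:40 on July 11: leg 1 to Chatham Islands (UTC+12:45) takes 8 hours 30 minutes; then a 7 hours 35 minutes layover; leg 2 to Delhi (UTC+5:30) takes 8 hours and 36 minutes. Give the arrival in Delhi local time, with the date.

Convert departure to UTC: 20:40 − 8:45 = 11:55 UTC on Jul 11.
Add 8 hours 30 minutes leg 1 → 20:25 UTC.
Add 7 hours 35 minutes layover in Chatham Islands → 04:00 UTC (Jul 12).
Add 8 hours 36 minutes leg 2 → 12:36 UTC.
Delhi is UTC+5:30, so local arrival = 12:36 + 5:30 = 18:06 on Jul 12.

18:06 on July 12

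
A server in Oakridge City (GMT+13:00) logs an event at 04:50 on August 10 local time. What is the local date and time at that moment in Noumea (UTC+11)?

Noumea is 2:00 behind Oakridge City.
Shift by the zone difference: 04:50 − 2:00 = 02:50 on Aug 10 in Noumea.

02:50 on Aug 10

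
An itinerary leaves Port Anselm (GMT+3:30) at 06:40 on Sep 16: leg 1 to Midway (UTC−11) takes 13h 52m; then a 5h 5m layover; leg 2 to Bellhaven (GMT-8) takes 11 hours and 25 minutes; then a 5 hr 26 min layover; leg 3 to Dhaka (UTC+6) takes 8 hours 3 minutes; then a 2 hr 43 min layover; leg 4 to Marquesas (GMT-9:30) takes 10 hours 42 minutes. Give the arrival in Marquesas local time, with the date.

02:56 on Sep 18

Convert departure to UTC: 06:40 − 3:30 = 03:10 UTC on Sep 16.
Add 13 hours and 52 minutes leg 1 → 17:02 UTC.
Add 5 hours and 5 minutes layover in Midway → 22:07 UTC.
Add 11 hours and 25 minutes leg 2 → 09:32 UTC (Sep 17).
Add 5 hours 26 minutes layover in Bellhaven → 14:58 UTC.
Add 8 hours 3 minutes leg 3 → 23:01 UTC.
Add 2 hours 43 minutes layover in Dhaka → 01:44 UTC (Sep 18).
Add 10 hours and 42 minutes leg 4 → 12:26 UTC.
Marquesas is UTC−9:30, so local arrival = 12:26 − 9:30 = 02:56 on Sep 18.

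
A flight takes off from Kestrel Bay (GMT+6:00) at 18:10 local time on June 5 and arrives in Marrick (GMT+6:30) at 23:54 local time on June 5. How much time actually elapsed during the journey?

5 hours 14 minutes

Marrick is 0:30 ahead of Kestrel Bay.
Clock-face elapsed time (ignoring zones) is 5 hours 44 minutes.
Actual elapsed = 5 hours 44 minutes − 0:30 = 5 hours 14 minutes.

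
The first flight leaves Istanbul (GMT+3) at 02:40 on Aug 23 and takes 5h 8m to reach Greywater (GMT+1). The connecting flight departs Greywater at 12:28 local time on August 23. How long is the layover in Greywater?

Convert departure to UTC: 02:40 − 3:00 = 23:40 UTC on Aug 22.
Add 5 hours and 8 minutes flight time → 04:48 UTC (Aug 23).
Greywater is UTC+1:00, so local arrival = 04:48 + 1:00 = 05:48 on Aug 23.
Layover = 12:28 − 05:48 = 6 hours 40 minutes.

6 hours 40 minutes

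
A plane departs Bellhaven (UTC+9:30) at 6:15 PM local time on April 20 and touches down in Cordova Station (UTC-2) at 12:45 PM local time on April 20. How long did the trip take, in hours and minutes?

6 hours

Departure in UTC: 6:15 PM − 9:30 = 8:45 AM on Apr 20.
Arrival in UTC: 12:45 PM + 2:00 = 2:45 PM on Apr 20.
Elapsed = 2:45 PM − 8:45 AM = 6 hours.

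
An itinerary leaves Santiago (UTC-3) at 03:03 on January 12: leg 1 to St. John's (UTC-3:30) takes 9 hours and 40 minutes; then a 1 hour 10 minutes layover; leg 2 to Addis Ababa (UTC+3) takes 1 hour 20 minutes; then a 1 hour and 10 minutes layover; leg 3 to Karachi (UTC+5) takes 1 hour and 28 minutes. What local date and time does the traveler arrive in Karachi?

01:51 on January 13

Convert departure to UTC: 03:03 + 3:00 = 06:03 UTC on Jan 12.
Add 9 hours and 40 minutes leg 1 → 15:43 UTC.
Add 1 hour 10 minutes layover in St. John's → 16:53 UTC.
Add 1 hour and 20 minutes leg 2 → 18:13 UTC.
Add 1 hour and 10 minutes layover in Addis Ababa → 19:23 UTC.
Add 1 hour and 28 minutes leg 3 → 20:51 UTC.
Karachi is UTC+5:00, so local arrival = 20:51 + 5:00 = 01:51 on Jan 13.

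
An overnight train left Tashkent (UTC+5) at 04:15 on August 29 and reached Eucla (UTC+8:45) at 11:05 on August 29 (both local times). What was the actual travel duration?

3 hours 5 minutes

Departure in UTC: 04:15 − 5:00 = 23:15 on Aug 28.
Arrival in UTC: 11:05 − 8:45 = 02:20 on Aug 29.
Elapsed = 02:20 − 23:15 (+1 day) = 3 hours 5 minutes.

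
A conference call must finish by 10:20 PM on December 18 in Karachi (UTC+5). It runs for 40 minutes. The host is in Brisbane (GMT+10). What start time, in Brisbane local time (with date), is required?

2:40 AM on Dec 19

Target end time in UTC: 10:20 PM − 5:00 = 5:20 PM on Dec 18.
Subtract 40 minutes → start 4:40 PM UTC on Dec 18.
Brisbane is UTC+10:00: 4:40 PM + 10:00 = 2:40 AM on Dec 19.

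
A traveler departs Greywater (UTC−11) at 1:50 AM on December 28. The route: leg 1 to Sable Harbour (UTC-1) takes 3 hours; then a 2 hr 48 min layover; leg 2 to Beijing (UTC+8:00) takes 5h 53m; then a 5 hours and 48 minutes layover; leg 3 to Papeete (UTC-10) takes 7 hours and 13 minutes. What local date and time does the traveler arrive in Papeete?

3:32 AM on Dec 29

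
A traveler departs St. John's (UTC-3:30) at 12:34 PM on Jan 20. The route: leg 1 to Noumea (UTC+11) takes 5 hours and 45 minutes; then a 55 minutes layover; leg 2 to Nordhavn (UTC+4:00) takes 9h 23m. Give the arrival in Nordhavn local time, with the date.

12:07 PM on January 21

Convert departure to UTC: 12:34 PM + 3:30 = 4:04 PM UTC on Jan 20.
Add 5 hours and 45 minutes leg 1 → 9:49 PM UTC.
Add 55 minutes layover in Noumea → 10:44 PM UTC.
Add 9 hours and 23 minutes leg 2 → 8:07 AM UTC (Jan 21).
Nordhavn is UTC+4:00, so local arrival = 8:07 AM + 4:00 = 12:07 PM on Jan 21.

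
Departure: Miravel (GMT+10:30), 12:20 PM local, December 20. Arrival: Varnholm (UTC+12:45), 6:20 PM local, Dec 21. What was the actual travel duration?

27 hours 45 minutes

Departure in UTC: 12:20 PM − 10:30 = 1:50 AM on Dec 20.
Arrival in UTC: 6:20 PM − 12:45 = 5:35 AM on Dec 21.
Elapsed = 5:35 AM − 1:50 AM (+1 day) = 27 hours 45 minutes.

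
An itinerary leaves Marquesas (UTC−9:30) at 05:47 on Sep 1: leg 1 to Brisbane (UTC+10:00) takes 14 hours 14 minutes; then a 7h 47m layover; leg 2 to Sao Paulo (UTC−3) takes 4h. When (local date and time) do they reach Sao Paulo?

14:18 on September 2

Convert departure to UTC: 05:47 + 9:30 = 15:17 UTC on Sep 1.
Add 14 hours and 14 minutes leg 1 → 05:31 UTC (Sep 2).
Add 7 hours 47 minutes layover in Brisbane → 13:18 UTC.
Add 4 hours leg 2 → 17:18 UTC.
Sao Paulo is UTC−3:00, so local arrival = 17:18 − 3:00 = 14:18 on Sep 2.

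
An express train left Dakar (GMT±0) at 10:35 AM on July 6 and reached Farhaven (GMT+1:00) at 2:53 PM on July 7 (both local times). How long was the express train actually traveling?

27 hours 18 minutes

Farhaven is 1:00 ahead of Dakar.
Clock-face elapsed time (ignoring zones) is 28 hours 18 minutes.
Actual elapsed = 28 hours 18 minutes − 1:00 = 27 hours 18 minutes.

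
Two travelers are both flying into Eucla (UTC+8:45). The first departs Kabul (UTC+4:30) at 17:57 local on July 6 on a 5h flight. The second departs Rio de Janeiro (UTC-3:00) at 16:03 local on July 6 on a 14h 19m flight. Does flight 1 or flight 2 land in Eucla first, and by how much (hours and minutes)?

the first, by 14 hours 55 minutes

Flight 1 in UTC: 17:57 − 4:30 = 13:27 on Jul 6.
+5 hours → arrive 18:27 UTC on Jul 6.
Flight 2 in UTC: 16:03 + 3:00 = 19:03 on Jul 6.
+14 hours 19 minutes → arrive 09:22 UTC on Jul 7.
Flight 1 lands earlier by 14 hours 55 minutes.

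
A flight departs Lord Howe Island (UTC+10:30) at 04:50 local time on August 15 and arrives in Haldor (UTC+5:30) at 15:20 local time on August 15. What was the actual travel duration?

15 hours 30 minutes

Haldor is 5:00 behind Lord Howe Island.
Clock-face elapsed time (ignoring zones) is 10 hours 30 minutes.
Actual elapsed = 10 hours 30 minutes + 5:00 = 15 hours 30 minutes.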